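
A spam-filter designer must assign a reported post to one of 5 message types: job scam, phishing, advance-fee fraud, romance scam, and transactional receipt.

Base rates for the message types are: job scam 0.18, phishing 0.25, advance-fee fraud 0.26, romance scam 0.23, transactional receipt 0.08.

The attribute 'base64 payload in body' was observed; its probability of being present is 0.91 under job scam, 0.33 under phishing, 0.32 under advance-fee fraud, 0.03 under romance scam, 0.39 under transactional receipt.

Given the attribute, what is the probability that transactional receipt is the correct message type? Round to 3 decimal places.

By Bayes' rule, the unnormalized weight for each hypothesis is prior × likelihood:
  job scam: 0.18 × 0.91 = 0.1638
  phishing: 0.25 × 0.33 = 0.0825
  advance-fee fraud: 0.26 × 0.32 = 0.0832
  romance scam: 0.23 × 0.03 = 0.0069
  transactional receipt: 0.08 × 0.39 = 0.0312
Normalizing constant Z = 0.1638 + 0.0825 + 0.0832 + 0.0069 + 0.0312 = 0.3676.
P(transactional receipt | evidence) = 0.0312 / 0.3676 ≈ 0.085.

0.085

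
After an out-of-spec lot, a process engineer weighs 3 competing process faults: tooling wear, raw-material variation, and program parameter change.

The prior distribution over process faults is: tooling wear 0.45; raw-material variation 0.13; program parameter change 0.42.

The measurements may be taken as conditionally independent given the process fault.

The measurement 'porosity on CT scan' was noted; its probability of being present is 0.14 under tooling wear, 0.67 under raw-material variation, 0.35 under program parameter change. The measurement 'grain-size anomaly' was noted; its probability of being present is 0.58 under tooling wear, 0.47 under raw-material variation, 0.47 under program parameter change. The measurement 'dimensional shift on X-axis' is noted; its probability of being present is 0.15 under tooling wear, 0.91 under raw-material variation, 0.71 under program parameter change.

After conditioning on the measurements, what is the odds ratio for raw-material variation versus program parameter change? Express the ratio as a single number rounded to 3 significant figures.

0.759

Posterior odds equal prior odds times the likelihood ratio; only the two competing hypotheses matter.
  raw-material variation: 0.13 × 0.67 × 0.47 × 0.91 = 0.037253
  program parameter change: 0.42 × 0.35 × 0.47 × 0.71 = 0.049054
Posterior odds = 0.037253 / 0.049054 ≈ 0.759.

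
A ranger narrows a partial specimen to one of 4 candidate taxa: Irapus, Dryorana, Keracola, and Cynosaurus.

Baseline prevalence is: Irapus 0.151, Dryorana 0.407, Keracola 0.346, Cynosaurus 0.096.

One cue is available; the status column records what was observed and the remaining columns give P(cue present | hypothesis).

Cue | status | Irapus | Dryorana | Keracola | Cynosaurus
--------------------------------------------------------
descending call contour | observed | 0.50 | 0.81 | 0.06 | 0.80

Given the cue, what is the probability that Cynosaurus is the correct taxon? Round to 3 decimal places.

0.153

By Bayes' rule, the unnormalized weight for each hypothesis is prior × likelihood:
  Irapus: 0.151 × 0.50 = 0.0755
  Dryorana: 0.407 × 0.81 = 0.32967
  Keracola: 0.346 × 0.06 = 0.02076
  Cynosaurus: 0.096 × 0.80 = 0.0768
The unnormalized weights sum to 0.50273.
P(Cynosaurus | evidence) = 0.0768 / 0.50273 ≈ 0.153.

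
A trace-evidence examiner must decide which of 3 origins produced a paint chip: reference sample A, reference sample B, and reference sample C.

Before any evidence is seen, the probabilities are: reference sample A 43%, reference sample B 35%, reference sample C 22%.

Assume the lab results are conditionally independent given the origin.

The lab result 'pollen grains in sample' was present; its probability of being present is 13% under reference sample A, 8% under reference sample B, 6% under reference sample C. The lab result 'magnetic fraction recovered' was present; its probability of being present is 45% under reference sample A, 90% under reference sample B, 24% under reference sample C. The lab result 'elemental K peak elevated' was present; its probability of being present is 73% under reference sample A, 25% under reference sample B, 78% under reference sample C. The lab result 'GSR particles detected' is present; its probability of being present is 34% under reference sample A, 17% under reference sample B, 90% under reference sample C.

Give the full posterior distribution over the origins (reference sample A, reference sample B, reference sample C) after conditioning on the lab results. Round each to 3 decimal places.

0.655, 0.112, 0.233

For each hypothesis, the unnormalized posterior weight is prior × product of the lab result likelihoods:
  reference sample A: 0.43 × 0.13 × 0.45 × 0.73 × 0.34 = 0.0062435
  reference sample B: 0.35 × 0.08 × 0.90 × 0.25 × 0.17 = 0.001071
  reference sample C: 0.22 × 0.06 × 0.24 × 0.78 × 0.90 = 0.0022239
Normalizing constant Z = 0.0062435 + 0.001071 + 0.0022239 = 0.0095384.
P(reference sample A | evidence) = 0.0062435 / 0.0095384 ≈ 0.655
P(reference sample B | evidence) = 0.001071 / 0.0095384 ≈ 0.112
P(reference sample C | evidence) = 0.0022239 / 0.0095384 ≈ 0.233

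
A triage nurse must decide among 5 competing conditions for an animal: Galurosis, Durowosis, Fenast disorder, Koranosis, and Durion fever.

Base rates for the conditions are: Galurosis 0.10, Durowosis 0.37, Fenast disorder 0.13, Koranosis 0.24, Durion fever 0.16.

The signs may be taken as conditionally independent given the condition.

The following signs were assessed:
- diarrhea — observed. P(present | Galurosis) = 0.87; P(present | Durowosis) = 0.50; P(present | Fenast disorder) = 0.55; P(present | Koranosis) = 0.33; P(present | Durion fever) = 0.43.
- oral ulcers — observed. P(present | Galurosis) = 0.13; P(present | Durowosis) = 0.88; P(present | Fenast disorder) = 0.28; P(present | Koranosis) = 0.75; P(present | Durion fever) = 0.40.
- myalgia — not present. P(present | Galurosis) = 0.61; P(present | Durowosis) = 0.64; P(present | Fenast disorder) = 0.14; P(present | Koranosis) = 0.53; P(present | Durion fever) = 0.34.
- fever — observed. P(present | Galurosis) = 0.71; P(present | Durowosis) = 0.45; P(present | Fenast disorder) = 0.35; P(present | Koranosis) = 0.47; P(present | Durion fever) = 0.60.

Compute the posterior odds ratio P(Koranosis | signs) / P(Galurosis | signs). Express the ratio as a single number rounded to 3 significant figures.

Unnormalized posterior weight (prior times the sign likelihoods) for each of the two hypotheses (using 1 − P(present | H) for each absent sign):
  Koranosis: 0.24 × 0.33 × 0.75 × (1 − 0.53) × 0.47 = 0.013121
  Galurosis: 0.10 × 0.87 × 0.13 × (1 − 0.61) × 0.71 = 0.0031317
Odds(Koranosis : Galurosis) = 0.013121 / 0.0031317 ≈ 4.19.

4.19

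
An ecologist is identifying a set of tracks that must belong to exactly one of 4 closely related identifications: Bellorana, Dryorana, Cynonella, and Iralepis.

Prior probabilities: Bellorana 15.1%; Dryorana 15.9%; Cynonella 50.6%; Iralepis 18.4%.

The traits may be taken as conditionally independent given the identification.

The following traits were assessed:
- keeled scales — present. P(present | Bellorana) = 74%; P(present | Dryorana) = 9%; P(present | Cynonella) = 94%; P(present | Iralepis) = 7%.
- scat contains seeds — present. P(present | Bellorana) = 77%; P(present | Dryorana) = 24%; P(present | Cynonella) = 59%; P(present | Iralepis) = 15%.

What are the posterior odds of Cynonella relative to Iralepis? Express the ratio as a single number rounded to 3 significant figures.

145

The normalizing constant cancels in an odds ratio, so compute prior × likelihood for the two hypotheses only:
  Cynonella: 0.506 × 0.94 × 0.59 = 0.28063
  Iralepis: 0.184 × 0.07 × 0.15 = 0.001932
Posterior odds = 0.28063 / 0.001932 ≈ 145.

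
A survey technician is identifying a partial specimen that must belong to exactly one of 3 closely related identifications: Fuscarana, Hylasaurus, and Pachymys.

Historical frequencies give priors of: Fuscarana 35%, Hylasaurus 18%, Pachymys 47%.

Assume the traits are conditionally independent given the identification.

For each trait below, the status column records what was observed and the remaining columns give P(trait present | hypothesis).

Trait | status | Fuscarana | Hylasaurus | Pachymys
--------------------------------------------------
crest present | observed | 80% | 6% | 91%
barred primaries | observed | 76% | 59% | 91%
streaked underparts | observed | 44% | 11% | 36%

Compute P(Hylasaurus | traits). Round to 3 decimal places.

By Bayes' rule with conditional independence, the unnormalized weight for each hypothesis is prior × ∏ likelihoods:
  Fuscarana: 0.35 × 0.80 × 0.76 × 0.44 = 0.093632
  Hylasaurus: 0.18 × 0.06 × 0.59 × 0.11 = 0.00070092
  Pachymys: 0.47 × 0.91 × 0.91 × 0.36 = 0.14011
Marginal likelihood of the evidence = 0.23445.
P(Hylasaurus | evidence) = 0.00070092 / 0.23445 ≈ 0.003.

0.003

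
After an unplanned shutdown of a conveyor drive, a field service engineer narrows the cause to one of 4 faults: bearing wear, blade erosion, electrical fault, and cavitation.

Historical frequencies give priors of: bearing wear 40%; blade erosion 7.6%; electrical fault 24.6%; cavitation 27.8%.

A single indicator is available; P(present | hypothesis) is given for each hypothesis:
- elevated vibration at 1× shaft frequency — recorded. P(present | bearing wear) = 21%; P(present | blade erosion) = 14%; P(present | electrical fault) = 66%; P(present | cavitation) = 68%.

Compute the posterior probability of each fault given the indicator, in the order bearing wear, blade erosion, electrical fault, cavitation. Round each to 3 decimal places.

Multiply each prior by the likelihood of the indicator:
  bearing wear: 0.400 × 0.21 = 0.084
  blade erosion: 0.076 × 0.14 = 0.01064
  electrical fault: 0.246 × 0.66 = 0.16236
  cavitation: 0.278 × 0.68 = 0.18904
Normalizing constant Z = 0.084 + 0.01064 + 0.16236 + 0.18904 = 0.44604.
P(bearing wear | evidence) = 0.084 / 0.44604 ≈ 0.188
P(blade erosion | evidence) = 0.01064 / 0.44604 ≈ 0.024
P(electrical fault | evidence) = 0.16236 / 0.44604 ≈ 0.364
P(cavitation | evidence) = 0.18904 / 0.44604 ≈ 0.424

0.188, 0.024, 0.364, 0.424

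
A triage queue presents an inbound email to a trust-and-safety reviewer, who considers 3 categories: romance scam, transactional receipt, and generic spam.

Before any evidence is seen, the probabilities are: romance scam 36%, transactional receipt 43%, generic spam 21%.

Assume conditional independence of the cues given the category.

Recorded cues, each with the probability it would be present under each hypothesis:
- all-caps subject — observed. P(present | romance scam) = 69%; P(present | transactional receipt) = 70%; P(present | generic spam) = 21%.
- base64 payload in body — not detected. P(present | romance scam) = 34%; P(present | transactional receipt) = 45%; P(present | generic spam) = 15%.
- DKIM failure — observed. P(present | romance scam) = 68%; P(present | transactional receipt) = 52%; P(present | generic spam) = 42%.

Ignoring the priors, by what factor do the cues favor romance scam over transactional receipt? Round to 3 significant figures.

The Bayes factor is the ratio of the joint likelihoods of the cue pattern under the two hypotheses (using 1 − P(present | H) for each absent cue).
  romance scam: 0.69 × (1 − 0.34) × 0.68 = 0.30967
  transactional receipt: 0.70 × (1 − 0.45) × 0.52 = 0.2002
Bayes factor = 0.30967 / 0.2002 ≈ 1.55

1.55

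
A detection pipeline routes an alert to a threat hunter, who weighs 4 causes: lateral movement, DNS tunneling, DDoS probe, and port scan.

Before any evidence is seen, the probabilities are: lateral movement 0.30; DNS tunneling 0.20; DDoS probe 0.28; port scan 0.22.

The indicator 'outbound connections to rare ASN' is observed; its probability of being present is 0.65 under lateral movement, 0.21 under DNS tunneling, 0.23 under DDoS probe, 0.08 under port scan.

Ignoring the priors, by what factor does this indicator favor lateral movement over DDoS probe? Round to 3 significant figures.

2.83

The Bayes factor is the ratio of the two likelihoods.
  lateral movement: 0.65
  DDoS probe: 0.23
Bayes factor = 0.65 / 0.23 ≈ 2.83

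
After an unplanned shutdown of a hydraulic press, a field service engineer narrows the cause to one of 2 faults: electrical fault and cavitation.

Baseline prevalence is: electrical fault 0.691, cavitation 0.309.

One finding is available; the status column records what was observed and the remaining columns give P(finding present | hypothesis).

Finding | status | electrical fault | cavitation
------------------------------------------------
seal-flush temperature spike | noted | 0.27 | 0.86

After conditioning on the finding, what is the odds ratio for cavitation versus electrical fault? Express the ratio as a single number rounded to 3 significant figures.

Posterior odds equal prior odds times the likelihood ratio; only the two competing hypotheses matter.
  cavitation: 0.309 × 0.86 = 0.26574
  electrical fault: 0.691 × 0.27 = 0.18657
Posterior odds = 0.26574 / 0.18657 ≈ 1.42.

1.42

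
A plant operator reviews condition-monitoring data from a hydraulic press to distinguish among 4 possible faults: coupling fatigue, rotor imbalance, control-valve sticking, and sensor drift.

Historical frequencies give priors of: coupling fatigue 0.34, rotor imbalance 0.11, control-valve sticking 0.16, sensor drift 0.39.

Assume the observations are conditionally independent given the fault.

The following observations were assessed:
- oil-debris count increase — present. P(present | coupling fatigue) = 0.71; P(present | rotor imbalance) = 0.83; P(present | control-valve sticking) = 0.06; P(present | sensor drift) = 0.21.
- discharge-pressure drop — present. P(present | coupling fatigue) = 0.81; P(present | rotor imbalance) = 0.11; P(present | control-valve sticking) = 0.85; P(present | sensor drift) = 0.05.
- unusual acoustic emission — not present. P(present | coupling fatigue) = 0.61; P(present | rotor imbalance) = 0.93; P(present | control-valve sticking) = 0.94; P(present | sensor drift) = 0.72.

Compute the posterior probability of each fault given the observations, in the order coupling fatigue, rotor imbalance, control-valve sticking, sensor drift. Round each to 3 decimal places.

0.970, 0.009, 0.006, 0.015

By Bayes' rule with conditional independence, the unnormalized weight for each hypothesis is prior × ∏ likelihoods (using 1 − P(present | H) for each absent observation):
  coupling fatigue: 0.34 × 0.71 × 0.81 × (1 − 0.61) = 0.076258
  rotor imbalance: 0.11 × 0.83 × 0.11 × (1 − 0.93) = 0.00070301
  control-valve sticking: 0.16 × 0.06 × 0.85 × (1 − 0.94) = 0.0004896
  sensor drift: 0.39 × 0.21 × 0.05 × (1 − 0.72) = 0.0011466
The unnormalized weights sum to 0.078597.
P(coupling fatigue | evidence) = 0.076258 / 0.078597 ≈ 0.970
P(rotor imbalance | evidence) = 0.00070301 / 0.078597 ≈ 0.009
P(control-valve sticking | evidence) = 0.0004896 / 0.078597 ≈ 0.006
P(sensor drift | evidence) = 0.0011466 / 0.078597 ≈ 0.015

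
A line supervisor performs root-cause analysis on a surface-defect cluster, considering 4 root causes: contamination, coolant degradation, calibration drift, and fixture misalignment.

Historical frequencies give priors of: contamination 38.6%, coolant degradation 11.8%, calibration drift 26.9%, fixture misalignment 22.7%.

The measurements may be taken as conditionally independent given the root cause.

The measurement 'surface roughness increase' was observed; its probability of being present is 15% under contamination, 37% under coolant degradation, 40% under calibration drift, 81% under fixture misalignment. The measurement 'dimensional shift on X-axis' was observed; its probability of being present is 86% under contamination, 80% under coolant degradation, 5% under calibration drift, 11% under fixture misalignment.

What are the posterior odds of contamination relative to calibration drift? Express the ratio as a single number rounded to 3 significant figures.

9.26

The normalizing constant cancels in an odds ratio, so compute prior × likelihood for the two hypotheses only:
  contamination: 0.386 × 0.15 × 0.86 = 0.049794
  calibration drift: 0.269 × 0.40 × 0.05 = 0.00538
Odds(contamination : calibration drift) = 0.049794 / 0.00538 ≈ 9.26.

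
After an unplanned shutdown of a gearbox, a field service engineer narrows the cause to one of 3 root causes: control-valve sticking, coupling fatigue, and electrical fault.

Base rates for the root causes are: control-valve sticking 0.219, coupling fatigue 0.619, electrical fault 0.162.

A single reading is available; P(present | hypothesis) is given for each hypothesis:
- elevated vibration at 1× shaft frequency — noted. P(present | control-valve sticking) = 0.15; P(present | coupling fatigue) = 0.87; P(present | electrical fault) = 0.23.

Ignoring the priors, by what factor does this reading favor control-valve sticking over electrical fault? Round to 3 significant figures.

The Bayes factor is the ratio of the two likelihoods.
  control-valve sticking: 0.15
  electrical fault: 0.23
Bayes factor = 0.15 / 0.23 ≈ 0.652

0.652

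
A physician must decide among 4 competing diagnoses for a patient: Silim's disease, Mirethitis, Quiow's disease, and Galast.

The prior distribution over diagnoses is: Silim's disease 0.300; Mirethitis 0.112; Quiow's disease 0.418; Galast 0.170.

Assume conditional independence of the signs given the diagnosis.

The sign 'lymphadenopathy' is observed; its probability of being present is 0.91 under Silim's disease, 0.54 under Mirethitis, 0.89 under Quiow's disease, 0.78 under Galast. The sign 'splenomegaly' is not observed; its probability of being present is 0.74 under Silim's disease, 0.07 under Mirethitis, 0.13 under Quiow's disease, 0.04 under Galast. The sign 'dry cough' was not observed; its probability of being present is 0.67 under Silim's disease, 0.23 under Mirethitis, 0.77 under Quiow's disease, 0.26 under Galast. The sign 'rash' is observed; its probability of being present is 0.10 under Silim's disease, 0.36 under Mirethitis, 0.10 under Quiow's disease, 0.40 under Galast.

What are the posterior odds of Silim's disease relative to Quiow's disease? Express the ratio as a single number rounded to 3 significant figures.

0.315

Posterior odds equal prior odds times the likelihood ratio; only the two competing hypotheses matter (using 1 − P(present | H) for each absent sign).
  Silim's disease: 0.300 × 0.91 × (1 − 0.74) × (1 − 0.67) × 0.10 = 0.0023423
  Quiow's disease: 0.418 × 0.89 × (1 − 0.13) × (1 − 0.77) × 0.10 = 0.0074441
Posterior odds = 0.0023423 / 0.0074441 ≈ 0.315.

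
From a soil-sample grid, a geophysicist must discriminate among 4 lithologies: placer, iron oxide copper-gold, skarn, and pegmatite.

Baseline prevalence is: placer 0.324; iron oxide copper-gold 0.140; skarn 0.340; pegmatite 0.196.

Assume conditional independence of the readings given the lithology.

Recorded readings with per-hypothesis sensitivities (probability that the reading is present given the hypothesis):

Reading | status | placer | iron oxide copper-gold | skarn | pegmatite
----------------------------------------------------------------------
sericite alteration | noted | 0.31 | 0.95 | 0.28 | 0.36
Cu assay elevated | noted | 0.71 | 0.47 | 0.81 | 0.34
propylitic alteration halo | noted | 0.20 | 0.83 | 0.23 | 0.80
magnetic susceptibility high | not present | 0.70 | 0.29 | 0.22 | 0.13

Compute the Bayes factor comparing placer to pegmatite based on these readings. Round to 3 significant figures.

The Bayes factor is the ratio of the joint likelihoods of the reading pattern under the two hypotheses (using 1 − P(present | H) for each absent reading).
  placer: 0.31 × 0.71 × 0.20 × (1 − 0.70) = 0.013206
  pegmatite: 0.36 × 0.34 × 0.80 × (1 − 0.13) = 0.08519
Bayes factor = 0.013206 / 0.08519 ≈ 0.155

0.155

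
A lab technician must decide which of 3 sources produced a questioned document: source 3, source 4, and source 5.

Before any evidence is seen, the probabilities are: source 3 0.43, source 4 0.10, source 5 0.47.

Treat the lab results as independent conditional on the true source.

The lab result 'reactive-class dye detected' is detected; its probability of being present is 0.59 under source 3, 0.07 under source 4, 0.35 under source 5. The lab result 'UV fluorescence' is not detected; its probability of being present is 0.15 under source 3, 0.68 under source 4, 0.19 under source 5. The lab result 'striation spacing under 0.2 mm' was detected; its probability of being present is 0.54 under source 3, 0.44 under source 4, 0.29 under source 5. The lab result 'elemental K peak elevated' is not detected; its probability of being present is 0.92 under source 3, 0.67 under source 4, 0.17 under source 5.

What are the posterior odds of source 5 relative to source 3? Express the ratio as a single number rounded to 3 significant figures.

3.44

Posterior odds equal prior odds times the likelihood ratio; only the two competing hypotheses matter (using 1 − P(present | H) for each absent lab result).
  source 5: 0.47 × 0.35 × (1 − 0.19) × 0.29 × (1 − 0.17) = 0.032072
  source 3: 0.43 × 0.59 × (1 − 0.15) × 0.54 × (1 − 0.92) = 0.0093159
Odds(source 5 : source 3) = 0.032072 / 0.0093159 ≈ 3.44.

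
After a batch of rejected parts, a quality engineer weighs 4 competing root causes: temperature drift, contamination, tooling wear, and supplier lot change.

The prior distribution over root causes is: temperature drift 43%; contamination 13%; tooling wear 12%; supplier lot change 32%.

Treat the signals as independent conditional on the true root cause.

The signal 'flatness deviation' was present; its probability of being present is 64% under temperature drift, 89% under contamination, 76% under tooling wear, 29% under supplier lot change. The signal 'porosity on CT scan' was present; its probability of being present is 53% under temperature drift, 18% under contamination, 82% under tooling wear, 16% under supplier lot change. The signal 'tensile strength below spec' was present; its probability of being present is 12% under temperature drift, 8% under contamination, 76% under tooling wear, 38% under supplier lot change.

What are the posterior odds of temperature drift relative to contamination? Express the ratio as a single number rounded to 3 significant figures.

The normalizing constant cancels in an odds ratio, so compute prior × likelihood for the two hypotheses only:
  temperature drift: 0.43 × 0.64 × 0.53 × 0.12 = 0.017503
  contamination: 0.13 × 0.89 × 0.18 × 0.08 = 0.0016661
Posterior odds = 0.017503 / 0.0016661 ≈ 10.5.

10.5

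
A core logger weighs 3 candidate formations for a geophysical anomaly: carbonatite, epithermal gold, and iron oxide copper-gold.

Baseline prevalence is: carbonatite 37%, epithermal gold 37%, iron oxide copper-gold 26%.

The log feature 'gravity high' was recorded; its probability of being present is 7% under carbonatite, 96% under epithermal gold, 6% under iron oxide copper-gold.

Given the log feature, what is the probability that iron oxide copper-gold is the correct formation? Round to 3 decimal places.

0.039

By Bayes' rule, the unnormalized weight for each hypothesis is prior × likelihood:
  carbonatite: 0.37 × 0.07 = 0.0259
  epithermal gold: 0.37 × 0.96 = 0.3552
  iron oxide copper-gold: 0.26 × 0.06 = 0.0156
Marginal likelihood of the evidence = 0.3967.
P(iron oxide copper-gold | evidence) = 0.0156 / 0.3967 ≈ 0.039.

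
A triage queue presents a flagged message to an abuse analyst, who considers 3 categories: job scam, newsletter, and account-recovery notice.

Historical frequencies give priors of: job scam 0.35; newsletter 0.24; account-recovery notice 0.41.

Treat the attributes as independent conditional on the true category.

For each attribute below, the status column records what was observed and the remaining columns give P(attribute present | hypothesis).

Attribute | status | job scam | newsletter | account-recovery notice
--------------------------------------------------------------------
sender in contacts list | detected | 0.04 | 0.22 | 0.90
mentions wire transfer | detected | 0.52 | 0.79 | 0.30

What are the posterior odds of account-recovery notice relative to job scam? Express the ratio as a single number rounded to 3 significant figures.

15.2

Posterior odds equal prior odds times the likelihood ratio; only the two competing hypotheses matter.
  account-recovery notice: 0.41 × 0.90 × 0.30 = 0.1107
  job scam: 0.35 × 0.04 × 0.52 = 0.00728
Posterior odds = 0.1107 / 0.00728 ≈ 15.2.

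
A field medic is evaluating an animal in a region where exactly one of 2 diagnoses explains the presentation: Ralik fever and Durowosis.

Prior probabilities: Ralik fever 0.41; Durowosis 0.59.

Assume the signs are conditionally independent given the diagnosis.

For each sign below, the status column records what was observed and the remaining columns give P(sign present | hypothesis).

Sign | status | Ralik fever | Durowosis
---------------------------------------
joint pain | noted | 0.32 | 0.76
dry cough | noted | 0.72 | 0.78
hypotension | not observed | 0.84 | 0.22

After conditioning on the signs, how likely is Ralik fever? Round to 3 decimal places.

By Bayes' rule with conditional independence, the unnormalized weight for each hypothesis is prior × ∏ likelihoods (using 1 − P(present | H) for each absent sign):
  Ralik fever: 0.41 × 0.32 × 0.72 × (1 − 0.84) = 0.015114
  Durowosis: 0.59 × 0.76 × 0.78 × (1 − 0.22) = 0.27281
The unnormalized weights sum to 0.28792.
P(Ralik fever | evidence) = 0.015114 / 0.28792 ≈ 0.052.

0.052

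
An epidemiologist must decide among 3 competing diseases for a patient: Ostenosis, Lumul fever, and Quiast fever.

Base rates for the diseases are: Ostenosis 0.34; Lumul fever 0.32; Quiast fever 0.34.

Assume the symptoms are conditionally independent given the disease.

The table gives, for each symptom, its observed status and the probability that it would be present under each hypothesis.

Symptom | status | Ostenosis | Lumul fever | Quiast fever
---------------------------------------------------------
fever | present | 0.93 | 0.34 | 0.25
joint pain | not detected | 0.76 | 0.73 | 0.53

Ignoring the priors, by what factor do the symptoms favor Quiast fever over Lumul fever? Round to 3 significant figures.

1.28

Take the product of per-symptom likelihoods under each hypothesis (using 1 − P(present | H) for each absent symptom), then divide.
  Quiast fever: 0.25 × (1 − 0.53) = 0.1175
  Lumul fever: 0.34 × (1 − 0.73) = 0.0918
Bayes factor = 0.1175 / 0.0918 ≈ 1.28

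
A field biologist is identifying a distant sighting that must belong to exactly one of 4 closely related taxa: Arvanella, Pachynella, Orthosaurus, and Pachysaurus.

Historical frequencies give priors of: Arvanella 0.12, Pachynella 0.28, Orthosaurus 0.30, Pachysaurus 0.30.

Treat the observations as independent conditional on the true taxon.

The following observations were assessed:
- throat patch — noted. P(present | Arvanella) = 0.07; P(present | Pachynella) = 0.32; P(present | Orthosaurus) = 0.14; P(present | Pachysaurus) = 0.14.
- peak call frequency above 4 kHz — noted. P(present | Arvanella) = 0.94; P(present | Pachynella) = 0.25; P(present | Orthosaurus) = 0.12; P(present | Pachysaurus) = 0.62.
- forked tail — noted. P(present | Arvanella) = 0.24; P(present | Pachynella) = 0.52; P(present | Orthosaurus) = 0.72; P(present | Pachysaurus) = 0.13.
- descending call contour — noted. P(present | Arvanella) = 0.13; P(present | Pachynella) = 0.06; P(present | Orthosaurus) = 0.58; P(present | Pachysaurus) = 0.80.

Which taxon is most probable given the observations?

For each hypothesis, the unnormalized posterior weight is prior × product of the observation likelihoods:
  Arvanella: 0.12 × 0.07 × 0.94 × 0.24 × 0.13 = 0.00024636
  Pachynella: 0.28 × 0.32 × 0.25 × 0.52 × 0.06 = 0.00069888
  Orthosaurus: 0.30 × 0.14 × 0.12 × 0.72 × 0.58 = 0.0021047
  Pachysaurus: 0.30 × 0.14 × 0.62 × 0.13 × 0.80 = 0.0027082
The unnormalized weights sum to 0.0057581.
P(Arvanella | evidence) ≈ 0.00024636 / 0.0057581 ≈ 0.043
P(Pachynella | evidence) ≈ 0.00069888 / 0.0057581 ≈ 0.121
P(Orthosaurus | evidence) ≈ 0.0021047 / 0.0057581 ≈ 0.366
P(Pachysaurus | evidence) ≈ 0.0027082 / 0.0057581 ≈ 0.470
The largest is 0.470, so Pachysaurus is most probable.

Pachysaurus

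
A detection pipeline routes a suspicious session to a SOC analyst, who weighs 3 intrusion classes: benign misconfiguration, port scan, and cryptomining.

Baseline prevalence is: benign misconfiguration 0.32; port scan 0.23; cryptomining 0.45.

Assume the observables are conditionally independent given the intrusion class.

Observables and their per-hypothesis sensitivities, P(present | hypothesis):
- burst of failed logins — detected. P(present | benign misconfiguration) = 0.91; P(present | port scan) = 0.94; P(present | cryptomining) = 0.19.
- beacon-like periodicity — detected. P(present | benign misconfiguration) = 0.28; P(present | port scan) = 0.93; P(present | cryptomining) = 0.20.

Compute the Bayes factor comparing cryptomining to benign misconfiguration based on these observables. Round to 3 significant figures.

Take the product of per-observable likelihoods under each hypothesis, then divide.
  cryptomining: 0.19 × 0.20 = 0.038
  benign misconfiguration: 0.91 × 0.28 = 0.2548
Bayes factor = 0.038 / 0.2548 ≈ 0.149

0.149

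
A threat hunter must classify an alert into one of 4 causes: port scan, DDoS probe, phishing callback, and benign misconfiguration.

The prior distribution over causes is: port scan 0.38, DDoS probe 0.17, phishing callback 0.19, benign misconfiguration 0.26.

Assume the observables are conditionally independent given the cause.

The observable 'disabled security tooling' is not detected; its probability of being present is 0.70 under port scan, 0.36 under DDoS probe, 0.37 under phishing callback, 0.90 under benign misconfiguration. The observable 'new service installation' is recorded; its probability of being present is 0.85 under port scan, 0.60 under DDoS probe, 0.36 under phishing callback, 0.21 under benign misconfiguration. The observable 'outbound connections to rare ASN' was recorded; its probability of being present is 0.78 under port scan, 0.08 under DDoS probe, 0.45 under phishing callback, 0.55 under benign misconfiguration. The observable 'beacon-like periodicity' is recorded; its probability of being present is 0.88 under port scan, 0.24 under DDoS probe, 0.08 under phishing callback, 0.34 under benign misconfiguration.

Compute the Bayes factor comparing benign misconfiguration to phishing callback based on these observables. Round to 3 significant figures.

Joint likelihood of the observable pattern under each hypothesis (using 1 − P(present | H) for each absent observable):
  benign misconfiguration: (1 − 0.90) × 0.21 × 0.55 × 0.34 = 0.003927
  phishing callback: (1 − 0.37) × 0.36 × 0.45 × 0.08 = 0.0081648
Bayes factor = 0.003927 / 0.0081648 ≈ 0.481

0.481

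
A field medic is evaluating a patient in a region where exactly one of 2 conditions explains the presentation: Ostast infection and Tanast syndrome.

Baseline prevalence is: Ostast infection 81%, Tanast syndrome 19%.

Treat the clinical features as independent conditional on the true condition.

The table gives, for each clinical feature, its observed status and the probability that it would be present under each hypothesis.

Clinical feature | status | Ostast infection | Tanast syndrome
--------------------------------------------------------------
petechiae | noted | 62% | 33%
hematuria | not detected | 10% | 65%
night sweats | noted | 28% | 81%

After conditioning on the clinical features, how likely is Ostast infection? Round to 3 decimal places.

For each hypothesis, the unnormalized posterior weight is prior × product of the clinical feature likelihoods (using 1 − P(present | H) for each absent clinical feature):
  Ostast infection: 0.81 × 0.62 × (1 − 0.10) × 0.28 = 0.12655
  Tanast syndrome: 0.19 × 0.33 × (1 − 0.65) × 0.81 = 0.017775
Normalizing constant Z = 0.12655 + 0.017775 = 0.14433.
P(Ostast infection | evidence) = 0.12655 / 0.14433 ≈ 0.877.

0.877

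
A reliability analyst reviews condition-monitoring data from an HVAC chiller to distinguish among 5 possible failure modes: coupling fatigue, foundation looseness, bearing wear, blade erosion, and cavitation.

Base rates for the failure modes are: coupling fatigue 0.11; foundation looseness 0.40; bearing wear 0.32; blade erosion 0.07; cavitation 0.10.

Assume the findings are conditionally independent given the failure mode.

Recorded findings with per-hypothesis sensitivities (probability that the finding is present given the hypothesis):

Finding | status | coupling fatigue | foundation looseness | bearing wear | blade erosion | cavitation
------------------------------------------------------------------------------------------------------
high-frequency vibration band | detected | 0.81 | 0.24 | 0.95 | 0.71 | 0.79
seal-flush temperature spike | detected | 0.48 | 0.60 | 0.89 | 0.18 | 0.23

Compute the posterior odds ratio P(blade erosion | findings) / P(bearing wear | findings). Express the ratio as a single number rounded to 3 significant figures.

Unnormalized posterior weight (prior times the finding likelihoods) for each of the two hypotheses:
  blade erosion: 0.07 × 0.71 × 0.18 = 0.008946
  bearing wear: 0.32 × 0.95 × 0.89 = 0.27056
Odds(blade erosion : bearing wear) = 0.008946 / 0.27056 ≈ 0.0331.

0.0331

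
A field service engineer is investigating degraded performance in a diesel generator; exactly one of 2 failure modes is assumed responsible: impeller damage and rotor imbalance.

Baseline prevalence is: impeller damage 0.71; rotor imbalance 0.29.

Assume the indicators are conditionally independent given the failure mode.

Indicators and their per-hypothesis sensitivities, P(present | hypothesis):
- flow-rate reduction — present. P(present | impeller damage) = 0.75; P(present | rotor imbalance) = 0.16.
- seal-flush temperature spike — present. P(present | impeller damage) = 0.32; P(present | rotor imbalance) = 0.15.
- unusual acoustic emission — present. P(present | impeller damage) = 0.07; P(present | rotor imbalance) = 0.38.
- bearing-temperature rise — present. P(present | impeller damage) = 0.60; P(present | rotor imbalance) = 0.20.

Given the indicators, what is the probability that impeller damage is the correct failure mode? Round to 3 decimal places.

Multiply each prior by the joint likelihood of the indicator pattern:
  impeller damage: 0.71 × 0.75 × 0.32 × 0.07 × 0.60 = 0.0071568
  rotor imbalance: 0.29 × 0.16 × 0.15 × 0.38 × 0.20 = 0.00052896
The unnormalized weights sum to 0.0076858.
P(impeller damage | evidence) = 0.0071568 / 0.0076858 ≈ 0.931.

0.931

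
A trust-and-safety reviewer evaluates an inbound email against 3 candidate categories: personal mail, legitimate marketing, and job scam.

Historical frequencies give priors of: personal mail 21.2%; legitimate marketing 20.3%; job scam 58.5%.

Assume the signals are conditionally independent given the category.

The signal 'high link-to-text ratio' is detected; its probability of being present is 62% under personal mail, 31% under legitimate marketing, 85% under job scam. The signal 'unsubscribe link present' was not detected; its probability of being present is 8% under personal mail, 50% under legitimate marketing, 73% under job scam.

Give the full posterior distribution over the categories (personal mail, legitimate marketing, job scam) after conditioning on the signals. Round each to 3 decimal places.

By Bayes' rule with conditional independence, the unnormalized weight for each hypothesis is prior × ∏ likelihoods (using 1 − P(present | H) for each absent signal):
  personal mail: 0.212 × 0.62 × (1 − 0.08) = 0.12092
  legitimate marketing: 0.203 × 0.31 × (1 − 0.50) = 0.031465
  job scam: 0.585 × 0.85 × (1 − 0.73) = 0.13426
Normalizing constant Z = 0.12092 + 0.031465 + 0.13426 = 0.28665.
P(personal mail | evidence) = 0.12092 / 0.28665 ≈ 0.422
P(legitimate marketing | evidence) = 0.031465 / 0.28665 ≈ 0.110
P(job scam | evidence) = 0.13426 / 0.28665 ≈ 0.468

0.422, 0.110, 0.468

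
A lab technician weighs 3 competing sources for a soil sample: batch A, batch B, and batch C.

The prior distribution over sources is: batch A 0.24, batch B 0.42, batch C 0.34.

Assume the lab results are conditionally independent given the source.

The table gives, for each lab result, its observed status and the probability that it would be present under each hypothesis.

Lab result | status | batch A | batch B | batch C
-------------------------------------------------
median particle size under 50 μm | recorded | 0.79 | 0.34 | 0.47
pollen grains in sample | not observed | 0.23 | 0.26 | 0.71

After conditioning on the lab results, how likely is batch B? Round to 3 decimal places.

By Bayes' rule with conditional independence, the unnormalized weight for each hypothesis is prior × ∏ likelihoods (using 1 − P(present | H) for each absent lab result):
  batch A: 0.24 × 0.79 × (1 − 0.23) = 0.14599
  batch B: 0.42 × 0.34 × (1 − 0.26) = 0.10567
  batch C: 0.34 × 0.47 × (1 − 0.71) = 0.046342
The unnormalized weights sum to 0.29801.
P(batch B | evidence) = 0.10567 / 0.29801 ≈ 0.355.

0.355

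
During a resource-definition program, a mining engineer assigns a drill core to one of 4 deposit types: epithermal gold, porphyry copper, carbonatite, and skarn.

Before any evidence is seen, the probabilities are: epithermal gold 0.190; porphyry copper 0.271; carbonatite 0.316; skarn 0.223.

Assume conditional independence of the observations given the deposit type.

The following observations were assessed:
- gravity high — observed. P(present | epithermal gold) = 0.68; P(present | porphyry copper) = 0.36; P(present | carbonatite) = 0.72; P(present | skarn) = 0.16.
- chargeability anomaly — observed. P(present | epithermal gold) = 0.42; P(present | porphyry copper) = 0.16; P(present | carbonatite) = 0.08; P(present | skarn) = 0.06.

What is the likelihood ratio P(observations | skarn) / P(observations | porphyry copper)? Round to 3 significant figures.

0.167

The Bayes factor is the ratio of the joint likelihoods of the evidence pattern under the two hypotheses.
  skarn: 0.16 × 0.06 = 0.0096
  porphyry copper: 0.36 × 0.16 = 0.0576
Bayes factor = 0.0096 / 0.0576 ≈ 0.167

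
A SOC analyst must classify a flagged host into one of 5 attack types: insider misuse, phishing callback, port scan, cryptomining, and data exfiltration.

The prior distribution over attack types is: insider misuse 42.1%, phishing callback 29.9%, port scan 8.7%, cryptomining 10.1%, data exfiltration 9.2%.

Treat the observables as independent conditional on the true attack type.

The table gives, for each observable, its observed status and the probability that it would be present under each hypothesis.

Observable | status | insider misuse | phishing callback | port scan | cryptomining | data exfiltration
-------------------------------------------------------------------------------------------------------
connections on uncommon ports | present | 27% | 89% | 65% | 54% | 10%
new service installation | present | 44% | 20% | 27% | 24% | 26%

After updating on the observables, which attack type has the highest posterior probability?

By Bayes' rule with conditional independence, the unnormalized weight for each hypothesis is prior × ∏ likelihoods:
  insider misuse: 0.421 × 0.27 × 0.44 = 0.050015
  phishing callback: 0.299 × 0.89 × 0.20 = 0.053222
  port scan: 0.087 × 0.65 × 0.27 = 0.015268
  cryptomining: 0.101 × 0.54 × 0.24 = 0.01309
  data exfiltration: 0.092 × 0.10 × 0.26 = 0.002392
Normalizing constant Z = 0.050015 + 0.053222 + 0.015268 + 0.01309 + 0.002392 = 0.13399.
P(insider misuse | evidence) ≈ 0.050015 / 0.13399 ≈ 0.373
P(phishing callback | evidence) ≈ 0.053222 / 0.13399 ≈ 0.397
P(port scan | evidence) ≈ 0.015268 / 0.13399 ≈ 0.114
P(cryptomining | evidence) ≈ 0.01309 / 0.13399 ≈ 0.098
P(data exfiltration | evidence) ≈ 0.002392 / 0.13399 ≈ 0.018
The largest is 0.397, so phishing callback is most probable.

phishing callback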